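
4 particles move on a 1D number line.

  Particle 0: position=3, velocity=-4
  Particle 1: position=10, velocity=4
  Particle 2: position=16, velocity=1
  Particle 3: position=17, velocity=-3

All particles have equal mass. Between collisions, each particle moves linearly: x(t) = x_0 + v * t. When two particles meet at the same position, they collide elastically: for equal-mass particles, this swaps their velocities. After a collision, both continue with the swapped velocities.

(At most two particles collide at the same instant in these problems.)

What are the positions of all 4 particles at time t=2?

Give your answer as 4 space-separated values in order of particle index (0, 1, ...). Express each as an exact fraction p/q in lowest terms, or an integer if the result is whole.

Answer: -5 11 18 18

Derivation:
Collision at t=1/4: particles 2 and 3 swap velocities; positions: p0=2 p1=11 p2=65/4 p3=65/4; velocities now: v0=-4 v1=4 v2=-3 v3=1
Collision at t=1: particles 1 and 2 swap velocities; positions: p0=-1 p1=14 p2=14 p3=17; velocities now: v0=-4 v1=-3 v2=4 v3=1
Collision at t=2: particles 2 and 3 swap velocities; positions: p0=-5 p1=11 p2=18 p3=18; velocities now: v0=-4 v1=-3 v2=1 v3=4
Advance to t=2 (no further collisions before then); velocities: v0=-4 v1=-3 v2=1 v3=4; positions = -5 11 18 18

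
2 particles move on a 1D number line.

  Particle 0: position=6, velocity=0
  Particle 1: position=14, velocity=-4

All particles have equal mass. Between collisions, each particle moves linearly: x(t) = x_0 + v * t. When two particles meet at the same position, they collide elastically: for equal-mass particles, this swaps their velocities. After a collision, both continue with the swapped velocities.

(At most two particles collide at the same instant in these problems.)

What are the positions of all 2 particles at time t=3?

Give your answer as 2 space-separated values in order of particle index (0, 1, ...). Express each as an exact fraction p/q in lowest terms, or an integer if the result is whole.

Collision at t=2: particles 0 and 1 swap velocities; positions: p0=6 p1=6; velocities now: v0=-4 v1=0
Advance to t=3 (no further collisions before then); velocities: v0=-4 v1=0; positions = 2 6

Answer: 2 6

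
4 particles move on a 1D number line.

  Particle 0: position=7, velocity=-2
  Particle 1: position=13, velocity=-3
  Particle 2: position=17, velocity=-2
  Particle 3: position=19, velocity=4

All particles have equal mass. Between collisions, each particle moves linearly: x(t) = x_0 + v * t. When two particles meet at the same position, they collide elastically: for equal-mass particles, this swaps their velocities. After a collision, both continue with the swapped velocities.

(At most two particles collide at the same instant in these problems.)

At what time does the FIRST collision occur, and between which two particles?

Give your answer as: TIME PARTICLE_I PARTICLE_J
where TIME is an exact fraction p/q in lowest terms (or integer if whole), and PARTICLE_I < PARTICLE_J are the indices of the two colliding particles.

Answer: 6 0 1

Derivation:
Pair (0,1): pos 7,13 vel -2,-3 -> gap=6, closing at 1/unit, collide at t=6
Pair (1,2): pos 13,17 vel -3,-2 -> not approaching (rel speed -1 <= 0)
Pair (2,3): pos 17,19 vel -2,4 -> not approaching (rel speed -6 <= 0)
Earliest collision: t=6 between 0 and 1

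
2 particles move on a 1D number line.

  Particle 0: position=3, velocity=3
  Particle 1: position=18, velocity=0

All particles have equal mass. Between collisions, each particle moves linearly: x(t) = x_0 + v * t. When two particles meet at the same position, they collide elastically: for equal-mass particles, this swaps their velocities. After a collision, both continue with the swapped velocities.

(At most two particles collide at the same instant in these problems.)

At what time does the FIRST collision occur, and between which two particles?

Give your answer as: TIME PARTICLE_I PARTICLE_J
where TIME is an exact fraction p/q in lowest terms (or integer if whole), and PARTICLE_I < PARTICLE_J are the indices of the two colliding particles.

Pair (0,1): pos 3,18 vel 3,0 -> gap=15, closing at 3/unit, collide at t=5
Earliest collision: t=5 between 0 and 1

Answer: 5 0 1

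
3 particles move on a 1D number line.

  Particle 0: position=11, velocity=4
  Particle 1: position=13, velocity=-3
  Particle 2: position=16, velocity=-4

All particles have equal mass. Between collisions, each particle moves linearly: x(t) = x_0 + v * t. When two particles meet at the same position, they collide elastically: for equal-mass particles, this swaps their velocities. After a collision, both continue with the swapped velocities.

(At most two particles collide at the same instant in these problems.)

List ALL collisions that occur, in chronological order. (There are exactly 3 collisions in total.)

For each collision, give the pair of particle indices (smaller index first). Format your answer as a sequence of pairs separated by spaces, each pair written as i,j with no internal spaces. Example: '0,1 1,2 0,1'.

Collision at t=2/7: particles 0 and 1 swap velocities; positions: p0=85/7 p1=85/7 p2=104/7; velocities now: v0=-3 v1=4 v2=-4
Collision at t=5/8: particles 1 and 2 swap velocities; positions: p0=89/8 p1=27/2 p2=27/2; velocities now: v0=-3 v1=-4 v2=4
Collision at t=3: particles 0 and 1 swap velocities; positions: p0=4 p1=4 p2=23; velocities now: v0=-4 v1=-3 v2=4

Answer: 0,1 1,2 0,1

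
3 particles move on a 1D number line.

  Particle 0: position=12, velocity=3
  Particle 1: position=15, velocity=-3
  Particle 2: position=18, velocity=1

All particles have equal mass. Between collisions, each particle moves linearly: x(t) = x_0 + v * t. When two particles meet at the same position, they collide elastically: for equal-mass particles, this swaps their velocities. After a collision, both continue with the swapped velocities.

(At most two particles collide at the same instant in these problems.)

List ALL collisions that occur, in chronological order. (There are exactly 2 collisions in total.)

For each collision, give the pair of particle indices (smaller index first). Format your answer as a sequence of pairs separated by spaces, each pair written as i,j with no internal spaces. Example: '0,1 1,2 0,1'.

Answer: 0,1 1,2

Derivation:
Collision at t=1/2: particles 0 and 1 swap velocities; positions: p0=27/2 p1=27/2 p2=37/2; velocities now: v0=-3 v1=3 v2=1
Collision at t=3: particles 1 and 2 swap velocities; positions: p0=6 p1=21 p2=21; velocities now: v0=-3 v1=1 v2=3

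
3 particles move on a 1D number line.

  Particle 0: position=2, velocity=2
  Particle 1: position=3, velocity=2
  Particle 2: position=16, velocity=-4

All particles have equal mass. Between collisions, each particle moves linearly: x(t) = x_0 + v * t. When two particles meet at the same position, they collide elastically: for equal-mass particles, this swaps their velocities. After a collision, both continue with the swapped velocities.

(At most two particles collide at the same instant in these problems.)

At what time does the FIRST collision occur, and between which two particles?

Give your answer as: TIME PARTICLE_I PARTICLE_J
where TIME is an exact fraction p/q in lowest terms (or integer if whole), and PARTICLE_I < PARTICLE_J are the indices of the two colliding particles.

Pair (0,1): pos 2,3 vel 2,2 -> not approaching (rel speed 0 <= 0)
Pair (1,2): pos 3,16 vel 2,-4 -> gap=13, closing at 6/unit, collide at t=13/6
Earliest collision: t=13/6 between 1 and 2

Answer: 13/6 1 2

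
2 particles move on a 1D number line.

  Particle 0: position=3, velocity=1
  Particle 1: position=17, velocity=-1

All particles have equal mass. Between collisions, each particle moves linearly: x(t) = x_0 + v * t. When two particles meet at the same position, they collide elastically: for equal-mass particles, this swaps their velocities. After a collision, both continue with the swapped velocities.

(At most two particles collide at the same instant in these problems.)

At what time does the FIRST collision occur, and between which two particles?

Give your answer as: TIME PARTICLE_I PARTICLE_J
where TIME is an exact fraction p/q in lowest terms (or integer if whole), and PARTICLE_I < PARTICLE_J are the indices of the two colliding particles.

Answer: 7 0 1

Derivation:
Pair (0,1): pos 3,17 vel 1,-1 -> gap=14, closing at 2/unit, collide at t=7
Earliest collision: t=7 between 0 and 1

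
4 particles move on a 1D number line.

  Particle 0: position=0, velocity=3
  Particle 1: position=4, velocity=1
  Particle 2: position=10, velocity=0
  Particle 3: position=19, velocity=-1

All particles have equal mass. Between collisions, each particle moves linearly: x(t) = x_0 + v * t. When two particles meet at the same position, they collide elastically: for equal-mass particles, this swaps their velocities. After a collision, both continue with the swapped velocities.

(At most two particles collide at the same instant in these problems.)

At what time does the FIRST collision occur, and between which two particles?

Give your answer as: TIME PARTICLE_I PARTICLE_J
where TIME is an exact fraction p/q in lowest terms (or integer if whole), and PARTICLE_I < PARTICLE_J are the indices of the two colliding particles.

Answer: 2 0 1

Derivation:
Pair (0,1): pos 0,4 vel 3,1 -> gap=4, closing at 2/unit, collide at t=2
Pair (1,2): pos 4,10 vel 1,0 -> gap=6, closing at 1/unit, collide at t=6
Pair (2,3): pos 10,19 vel 0,-1 -> gap=9, closing at 1/unit, collide at t=9
Earliest collision: t=2 between 0 and 1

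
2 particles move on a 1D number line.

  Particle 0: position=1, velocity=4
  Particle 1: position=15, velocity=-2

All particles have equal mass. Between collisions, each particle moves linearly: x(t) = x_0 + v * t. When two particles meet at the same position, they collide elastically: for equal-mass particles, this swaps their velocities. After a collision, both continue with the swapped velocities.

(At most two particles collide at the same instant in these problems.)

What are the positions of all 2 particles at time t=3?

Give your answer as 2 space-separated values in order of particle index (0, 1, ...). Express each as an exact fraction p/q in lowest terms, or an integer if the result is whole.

Collision at t=7/3: particles 0 and 1 swap velocities; positions: p0=31/3 p1=31/3; velocities now: v0=-2 v1=4
Advance to t=3 (no further collisions before then); velocities: v0=-2 v1=4; positions = 9 13

Answer: 9 13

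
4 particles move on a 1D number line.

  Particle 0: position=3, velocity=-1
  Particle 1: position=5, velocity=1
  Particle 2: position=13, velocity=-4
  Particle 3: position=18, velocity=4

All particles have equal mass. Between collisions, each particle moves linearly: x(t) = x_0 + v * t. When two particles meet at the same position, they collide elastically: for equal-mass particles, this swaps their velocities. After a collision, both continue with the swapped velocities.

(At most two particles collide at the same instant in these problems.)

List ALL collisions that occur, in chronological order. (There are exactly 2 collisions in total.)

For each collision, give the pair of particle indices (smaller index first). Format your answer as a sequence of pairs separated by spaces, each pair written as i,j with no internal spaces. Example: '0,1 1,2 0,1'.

Answer: 1,2 0,1

Derivation:
Collision at t=8/5: particles 1 and 2 swap velocities; positions: p0=7/5 p1=33/5 p2=33/5 p3=122/5; velocities now: v0=-1 v1=-4 v2=1 v3=4
Collision at t=10/3: particles 0 and 1 swap velocities; positions: p0=-1/3 p1=-1/3 p2=25/3 p3=94/3; velocities now: v0=-4 v1=-1 v2=1 v3=4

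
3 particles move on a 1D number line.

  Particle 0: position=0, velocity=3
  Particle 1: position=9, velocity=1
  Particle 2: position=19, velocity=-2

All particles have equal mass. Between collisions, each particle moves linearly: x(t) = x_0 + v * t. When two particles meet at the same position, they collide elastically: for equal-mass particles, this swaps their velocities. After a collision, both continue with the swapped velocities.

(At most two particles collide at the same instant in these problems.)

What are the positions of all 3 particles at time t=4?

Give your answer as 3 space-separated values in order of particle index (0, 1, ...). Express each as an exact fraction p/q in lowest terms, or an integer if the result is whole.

Answer: 11 12 13

Derivation:
Collision at t=10/3: particles 1 and 2 swap velocities; positions: p0=10 p1=37/3 p2=37/3; velocities now: v0=3 v1=-2 v2=1
Collision at t=19/5: particles 0 and 1 swap velocities; positions: p0=57/5 p1=57/5 p2=64/5; velocities now: v0=-2 v1=3 v2=1
Advance to t=4 (no further collisions before then); velocities: v0=-2 v1=3 v2=1; positions = 11 12 13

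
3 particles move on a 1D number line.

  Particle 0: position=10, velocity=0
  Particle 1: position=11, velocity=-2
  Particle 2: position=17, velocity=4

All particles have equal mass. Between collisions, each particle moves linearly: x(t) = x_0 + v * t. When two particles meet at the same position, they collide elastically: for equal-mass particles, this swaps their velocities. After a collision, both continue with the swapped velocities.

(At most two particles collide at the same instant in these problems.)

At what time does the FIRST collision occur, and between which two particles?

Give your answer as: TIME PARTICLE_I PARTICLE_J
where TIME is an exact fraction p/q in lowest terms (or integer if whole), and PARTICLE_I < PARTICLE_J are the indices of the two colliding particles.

Pair (0,1): pos 10,11 vel 0,-2 -> gap=1, closing at 2/unit, collide at t=1/2
Pair (1,2): pos 11,17 vel -2,4 -> not approaching (rel speed -6 <= 0)
Earliest collision: t=1/2 between 0 and 1

Answer: 1/2 0 1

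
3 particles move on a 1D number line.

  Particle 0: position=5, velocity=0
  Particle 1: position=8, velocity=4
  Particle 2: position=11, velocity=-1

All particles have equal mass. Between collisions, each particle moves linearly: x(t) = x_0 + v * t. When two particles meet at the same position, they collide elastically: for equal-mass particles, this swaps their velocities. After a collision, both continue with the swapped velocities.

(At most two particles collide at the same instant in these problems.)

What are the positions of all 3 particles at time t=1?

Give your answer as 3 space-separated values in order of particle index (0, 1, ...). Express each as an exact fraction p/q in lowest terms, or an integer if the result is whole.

Answer: 5 10 12

Derivation:
Collision at t=3/5: particles 1 and 2 swap velocities; positions: p0=5 p1=52/5 p2=52/5; velocities now: v0=0 v1=-1 v2=4
Advance to t=1 (no further collisions before then); velocities: v0=0 v1=-1 v2=4; positions = 5 10 12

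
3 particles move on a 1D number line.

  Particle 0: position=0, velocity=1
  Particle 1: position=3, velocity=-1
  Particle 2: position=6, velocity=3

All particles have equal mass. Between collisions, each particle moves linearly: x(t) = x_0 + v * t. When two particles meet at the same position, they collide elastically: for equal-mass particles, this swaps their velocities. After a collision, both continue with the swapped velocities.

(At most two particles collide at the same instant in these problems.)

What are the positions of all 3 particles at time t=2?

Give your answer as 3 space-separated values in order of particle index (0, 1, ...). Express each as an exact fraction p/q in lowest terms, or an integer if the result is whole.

Collision at t=3/2: particles 0 and 1 swap velocities; positions: p0=3/2 p1=3/2 p2=21/2; velocities now: v0=-1 v1=1 v2=3
Advance to t=2 (no further collisions before then); velocities: v0=-1 v1=1 v2=3; positions = 1 2 12

Answer: 1 2 12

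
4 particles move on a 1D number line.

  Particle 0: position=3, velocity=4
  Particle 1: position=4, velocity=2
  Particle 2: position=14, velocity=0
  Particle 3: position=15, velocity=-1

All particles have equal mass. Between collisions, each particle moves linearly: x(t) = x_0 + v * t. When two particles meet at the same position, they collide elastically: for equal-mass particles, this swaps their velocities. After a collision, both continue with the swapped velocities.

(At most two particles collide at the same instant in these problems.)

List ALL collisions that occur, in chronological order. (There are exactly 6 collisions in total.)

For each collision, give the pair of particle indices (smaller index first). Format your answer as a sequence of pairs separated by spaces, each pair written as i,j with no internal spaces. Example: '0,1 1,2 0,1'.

Collision at t=1/2: particles 0 and 1 swap velocities; positions: p0=5 p1=5 p2=14 p3=29/2; velocities now: v0=2 v1=4 v2=0 v3=-1
Collision at t=1: particles 2 and 3 swap velocities; positions: p0=6 p1=7 p2=14 p3=14; velocities now: v0=2 v1=4 v2=-1 v3=0
Collision at t=12/5: particles 1 and 2 swap velocities; positions: p0=44/5 p1=63/5 p2=63/5 p3=14; velocities now: v0=2 v1=-1 v2=4 v3=0
Collision at t=11/4: particles 2 and 3 swap velocities; positions: p0=19/2 p1=49/4 p2=14 p3=14; velocities now: v0=2 v1=-1 v2=0 v3=4
Collision at t=11/3: particles 0 and 1 swap velocities; positions: p0=34/3 p1=34/3 p2=14 p3=53/3; velocities now: v0=-1 v1=2 v2=0 v3=4
Collision at t=5: particles 1 and 2 swap velocities; positions: p0=10 p1=14 p2=14 p3=23; velocities now: v0=-1 v1=0 v2=2 v3=4

Answer: 0,1 2,3 1,2 2,3 0,1 1,2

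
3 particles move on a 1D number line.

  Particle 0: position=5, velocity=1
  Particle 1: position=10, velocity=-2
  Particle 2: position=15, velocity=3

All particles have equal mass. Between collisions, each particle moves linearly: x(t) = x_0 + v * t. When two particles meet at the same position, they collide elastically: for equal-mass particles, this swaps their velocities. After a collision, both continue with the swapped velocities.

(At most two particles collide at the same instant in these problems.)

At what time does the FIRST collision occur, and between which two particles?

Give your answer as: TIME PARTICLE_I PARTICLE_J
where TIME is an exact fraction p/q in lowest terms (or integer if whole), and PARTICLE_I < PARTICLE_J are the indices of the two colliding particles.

Pair (0,1): pos 5,10 vel 1,-2 -> gap=5, closing at 3/unit, collide at t=5/3
Pair (1,2): pos 10,15 vel -2,3 -> not approaching (rel speed -5 <= 0)
Earliest collision: t=5/3 between 0 and 1

Answer: 5/3 0 1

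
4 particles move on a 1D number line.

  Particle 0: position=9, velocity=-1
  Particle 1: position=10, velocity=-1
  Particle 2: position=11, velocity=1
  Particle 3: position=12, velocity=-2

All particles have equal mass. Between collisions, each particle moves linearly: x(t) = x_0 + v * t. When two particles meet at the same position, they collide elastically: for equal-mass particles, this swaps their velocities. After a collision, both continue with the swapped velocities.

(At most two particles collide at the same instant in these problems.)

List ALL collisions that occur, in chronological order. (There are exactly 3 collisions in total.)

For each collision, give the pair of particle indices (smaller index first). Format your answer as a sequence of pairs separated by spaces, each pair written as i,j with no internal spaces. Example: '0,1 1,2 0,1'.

Collision at t=1/3: particles 2 and 3 swap velocities; positions: p0=26/3 p1=29/3 p2=34/3 p3=34/3; velocities now: v0=-1 v1=-1 v2=-2 v3=1
Collision at t=2: particles 1 and 2 swap velocities; positions: p0=7 p1=8 p2=8 p3=13; velocities now: v0=-1 v1=-2 v2=-1 v3=1
Collision at t=3: particles 0 and 1 swap velocities; positions: p0=6 p1=6 p2=7 p3=14; velocities now: v0=-2 v1=-1 v2=-1 v3=1

Answer: 2,3 1,2 0,1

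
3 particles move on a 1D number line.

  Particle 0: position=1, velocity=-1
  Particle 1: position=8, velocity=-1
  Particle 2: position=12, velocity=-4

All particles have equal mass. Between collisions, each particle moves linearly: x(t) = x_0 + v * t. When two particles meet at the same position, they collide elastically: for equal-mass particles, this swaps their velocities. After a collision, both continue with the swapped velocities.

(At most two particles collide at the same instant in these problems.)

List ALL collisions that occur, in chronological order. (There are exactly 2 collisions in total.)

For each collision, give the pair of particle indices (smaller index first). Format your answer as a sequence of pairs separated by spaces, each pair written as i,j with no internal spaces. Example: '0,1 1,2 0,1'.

Answer: 1,2 0,1

Derivation:
Collision at t=4/3: particles 1 and 2 swap velocities; positions: p0=-1/3 p1=20/3 p2=20/3; velocities now: v0=-1 v1=-4 v2=-1
Collision at t=11/3: particles 0 and 1 swap velocities; positions: p0=-8/3 p1=-8/3 p2=13/3; velocities now: v0=-4 v1=-1 v2=-1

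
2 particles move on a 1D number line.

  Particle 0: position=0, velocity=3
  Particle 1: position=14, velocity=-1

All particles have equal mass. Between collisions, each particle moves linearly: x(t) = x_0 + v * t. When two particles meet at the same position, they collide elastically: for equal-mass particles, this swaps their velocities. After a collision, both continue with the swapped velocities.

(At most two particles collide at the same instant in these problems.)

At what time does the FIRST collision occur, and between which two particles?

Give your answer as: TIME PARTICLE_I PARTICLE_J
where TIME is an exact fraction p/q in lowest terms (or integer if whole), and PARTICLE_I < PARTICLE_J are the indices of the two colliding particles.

Answer: 7/2 0 1

Derivation:
Pair (0,1): pos 0,14 vel 3,-1 -> gap=14, closing at 4/unit, collide at t=7/2
Earliest collision: t=7/2 between 0 and 1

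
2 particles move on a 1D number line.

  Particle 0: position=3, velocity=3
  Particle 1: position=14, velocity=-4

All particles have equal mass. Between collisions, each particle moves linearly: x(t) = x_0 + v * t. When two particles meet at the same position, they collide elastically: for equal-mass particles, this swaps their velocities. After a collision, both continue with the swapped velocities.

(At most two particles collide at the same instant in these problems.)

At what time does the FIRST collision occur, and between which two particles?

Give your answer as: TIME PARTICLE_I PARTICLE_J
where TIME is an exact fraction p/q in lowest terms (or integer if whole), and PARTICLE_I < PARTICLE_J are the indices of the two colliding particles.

Answer: 11/7 0 1

Derivation:
Pair (0,1): pos 3,14 vel 3,-4 -> gap=11, closing at 7/unit, collide at t=11/7
Earliest collision: t=11/7 between 0 and 1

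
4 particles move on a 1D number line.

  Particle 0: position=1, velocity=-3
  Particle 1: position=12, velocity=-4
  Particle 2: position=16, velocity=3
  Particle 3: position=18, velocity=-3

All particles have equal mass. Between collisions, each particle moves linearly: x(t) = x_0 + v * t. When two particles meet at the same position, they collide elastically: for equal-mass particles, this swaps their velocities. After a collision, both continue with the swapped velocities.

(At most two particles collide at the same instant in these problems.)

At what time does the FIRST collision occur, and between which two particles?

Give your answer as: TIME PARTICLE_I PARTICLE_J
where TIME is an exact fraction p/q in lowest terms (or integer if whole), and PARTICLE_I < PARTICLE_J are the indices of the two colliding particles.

Pair (0,1): pos 1,12 vel -3,-4 -> gap=11, closing at 1/unit, collide at t=11
Pair (1,2): pos 12,16 vel -4,3 -> not approaching (rel speed -7 <= 0)
Pair (2,3): pos 16,18 vel 3,-3 -> gap=2, closing at 6/unit, collide at t=1/3
Earliest collision: t=1/3 between 2 and 3

Answer: 1/3 2 3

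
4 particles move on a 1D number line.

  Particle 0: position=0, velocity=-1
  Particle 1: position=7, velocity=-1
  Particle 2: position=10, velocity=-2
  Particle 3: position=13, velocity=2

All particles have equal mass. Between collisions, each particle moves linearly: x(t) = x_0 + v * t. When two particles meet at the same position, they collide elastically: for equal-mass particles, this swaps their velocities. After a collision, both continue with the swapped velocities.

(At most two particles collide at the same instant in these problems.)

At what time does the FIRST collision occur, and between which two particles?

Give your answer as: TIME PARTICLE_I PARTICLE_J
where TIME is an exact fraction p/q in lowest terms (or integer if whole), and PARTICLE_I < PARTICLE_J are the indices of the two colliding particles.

Answer: 3 1 2

Derivation:
Pair (0,1): pos 0,7 vel -1,-1 -> not approaching (rel speed 0 <= 0)
Pair (1,2): pos 7,10 vel -1,-2 -> gap=3, closing at 1/unit, collide at t=3
Pair (2,3): pos 10,13 vel -2,2 -> not approaching (rel speed -4 <= 0)
Earliest collision: t=3 between 1 and 2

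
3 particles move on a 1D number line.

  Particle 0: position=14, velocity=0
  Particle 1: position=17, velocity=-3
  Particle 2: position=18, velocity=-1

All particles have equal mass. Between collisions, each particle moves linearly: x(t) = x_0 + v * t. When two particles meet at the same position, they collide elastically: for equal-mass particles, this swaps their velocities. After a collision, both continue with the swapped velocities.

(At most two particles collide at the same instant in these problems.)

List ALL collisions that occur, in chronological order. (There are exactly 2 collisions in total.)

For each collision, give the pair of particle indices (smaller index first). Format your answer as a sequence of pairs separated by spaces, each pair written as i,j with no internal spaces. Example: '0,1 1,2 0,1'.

Collision at t=1: particles 0 and 1 swap velocities; positions: p0=14 p1=14 p2=17; velocities now: v0=-3 v1=0 v2=-1
Collision at t=4: particles 1 and 2 swap velocities; positions: p0=5 p1=14 p2=14; velocities now: v0=-3 v1=-1 v2=0

Answer: 0,1 1,2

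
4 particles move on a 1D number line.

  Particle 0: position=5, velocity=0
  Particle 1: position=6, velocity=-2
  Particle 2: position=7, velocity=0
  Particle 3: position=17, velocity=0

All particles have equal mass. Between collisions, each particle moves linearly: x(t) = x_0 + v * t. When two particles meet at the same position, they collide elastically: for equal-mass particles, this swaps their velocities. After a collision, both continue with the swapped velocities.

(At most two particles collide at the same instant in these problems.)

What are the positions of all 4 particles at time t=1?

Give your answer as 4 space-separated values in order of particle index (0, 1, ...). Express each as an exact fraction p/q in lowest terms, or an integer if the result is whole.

Collision at t=1/2: particles 0 and 1 swap velocities; positions: p0=5 p1=5 p2=7 p3=17; velocities now: v0=-2 v1=0 v2=0 v3=0
Advance to t=1 (no further collisions before then); velocities: v0=-2 v1=0 v2=0 v3=0; positions = 4 5 7 17

Answer: 4 5 7 17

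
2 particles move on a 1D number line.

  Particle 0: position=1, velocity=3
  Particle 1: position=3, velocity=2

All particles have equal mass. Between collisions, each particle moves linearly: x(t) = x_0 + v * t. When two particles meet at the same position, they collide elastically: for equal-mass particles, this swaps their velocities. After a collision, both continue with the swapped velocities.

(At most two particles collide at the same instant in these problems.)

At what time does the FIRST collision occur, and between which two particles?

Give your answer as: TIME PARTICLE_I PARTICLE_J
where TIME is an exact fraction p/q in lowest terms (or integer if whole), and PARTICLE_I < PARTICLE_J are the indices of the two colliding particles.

Pair (0,1): pos 1,3 vel 3,2 -> gap=2, closing at 1/unit, collide at t=2
Earliest collision: t=2 between 0 and 1

Answer: 2 0 1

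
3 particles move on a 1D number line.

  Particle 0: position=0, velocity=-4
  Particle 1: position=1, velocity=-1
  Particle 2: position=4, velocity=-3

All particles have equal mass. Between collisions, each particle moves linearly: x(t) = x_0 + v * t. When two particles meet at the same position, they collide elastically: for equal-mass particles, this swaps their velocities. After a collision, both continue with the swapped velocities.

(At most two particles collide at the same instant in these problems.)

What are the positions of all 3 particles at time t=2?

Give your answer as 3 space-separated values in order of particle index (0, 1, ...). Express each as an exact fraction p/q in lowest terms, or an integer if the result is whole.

Answer: -8 -2 -1

Derivation:
Collision at t=3/2: particles 1 and 2 swap velocities; positions: p0=-6 p1=-1/2 p2=-1/2; velocities now: v0=-4 v1=-3 v2=-1
Advance to t=2 (no further collisions before then); velocities: v0=-4 v1=-3 v2=-1; positions = -8 -2 -1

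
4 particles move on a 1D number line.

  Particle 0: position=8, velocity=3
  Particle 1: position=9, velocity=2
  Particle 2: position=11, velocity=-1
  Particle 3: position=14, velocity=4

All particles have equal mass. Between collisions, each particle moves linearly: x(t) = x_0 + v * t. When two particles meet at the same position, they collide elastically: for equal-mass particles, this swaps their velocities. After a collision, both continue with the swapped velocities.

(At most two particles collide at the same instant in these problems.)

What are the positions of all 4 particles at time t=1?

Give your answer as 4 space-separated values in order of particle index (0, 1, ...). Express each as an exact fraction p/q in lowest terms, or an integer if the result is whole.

Answer: 10 11 11 18

Derivation:
Collision at t=2/3: particles 1 and 2 swap velocities; positions: p0=10 p1=31/3 p2=31/3 p3=50/3; velocities now: v0=3 v1=-1 v2=2 v3=4
Collision at t=3/4: particles 0 and 1 swap velocities; positions: p0=41/4 p1=41/4 p2=21/2 p3=17; velocities now: v0=-1 v1=3 v2=2 v3=4
Collision at t=1: particles 1 and 2 swap velocities; positions: p0=10 p1=11 p2=11 p3=18; velocities now: v0=-1 v1=2 v2=3 v3=4
Advance to t=1 (no further collisions before then); velocities: v0=-1 v1=2 v2=3 v3=4; positions = 10 11 11 18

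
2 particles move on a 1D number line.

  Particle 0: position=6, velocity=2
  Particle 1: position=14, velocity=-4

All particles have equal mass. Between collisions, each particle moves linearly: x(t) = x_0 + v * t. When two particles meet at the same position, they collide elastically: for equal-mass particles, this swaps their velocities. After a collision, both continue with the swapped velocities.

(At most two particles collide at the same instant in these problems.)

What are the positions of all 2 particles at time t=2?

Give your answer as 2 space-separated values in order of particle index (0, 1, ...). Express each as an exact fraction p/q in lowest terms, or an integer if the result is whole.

Answer: 6 10

Derivation:
Collision at t=4/3: particles 0 and 1 swap velocities; positions: p0=26/3 p1=26/3; velocities now: v0=-4 v1=2
Advance to t=2 (no further collisions before then); velocities: v0=-4 v1=2; positions = 6 10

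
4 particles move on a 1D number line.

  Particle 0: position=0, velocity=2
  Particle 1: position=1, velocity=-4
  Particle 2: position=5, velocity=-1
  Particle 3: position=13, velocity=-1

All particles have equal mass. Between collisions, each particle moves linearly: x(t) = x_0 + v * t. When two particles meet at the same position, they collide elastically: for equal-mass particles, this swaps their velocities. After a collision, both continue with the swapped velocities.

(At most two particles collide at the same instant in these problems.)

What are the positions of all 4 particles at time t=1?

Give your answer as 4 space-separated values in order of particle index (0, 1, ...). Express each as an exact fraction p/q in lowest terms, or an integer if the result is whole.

Answer: -3 2 4 12

Derivation:
Collision at t=1/6: particles 0 and 1 swap velocities; positions: p0=1/3 p1=1/3 p2=29/6 p3=77/6; velocities now: v0=-4 v1=2 v2=-1 v3=-1
Advance to t=1 (no further collisions before then); velocities: v0=-4 v1=2 v2=-1 v3=-1; positions = -3 2 4 12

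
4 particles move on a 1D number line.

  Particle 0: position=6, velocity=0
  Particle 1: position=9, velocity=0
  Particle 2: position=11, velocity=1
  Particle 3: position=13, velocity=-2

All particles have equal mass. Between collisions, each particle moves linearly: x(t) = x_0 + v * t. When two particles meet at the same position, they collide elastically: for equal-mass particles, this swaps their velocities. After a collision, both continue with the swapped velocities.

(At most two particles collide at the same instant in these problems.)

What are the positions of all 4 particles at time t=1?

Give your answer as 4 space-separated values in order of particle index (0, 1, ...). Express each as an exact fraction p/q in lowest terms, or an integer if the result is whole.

Answer: 6 9 11 12

Derivation:
Collision at t=2/3: particles 2 and 3 swap velocities; positions: p0=6 p1=9 p2=35/3 p3=35/3; velocities now: v0=0 v1=0 v2=-2 v3=1
Advance to t=1 (no further collisions before then); velocities: v0=0 v1=0 v2=-2 v3=1; positions = 6 9 11 12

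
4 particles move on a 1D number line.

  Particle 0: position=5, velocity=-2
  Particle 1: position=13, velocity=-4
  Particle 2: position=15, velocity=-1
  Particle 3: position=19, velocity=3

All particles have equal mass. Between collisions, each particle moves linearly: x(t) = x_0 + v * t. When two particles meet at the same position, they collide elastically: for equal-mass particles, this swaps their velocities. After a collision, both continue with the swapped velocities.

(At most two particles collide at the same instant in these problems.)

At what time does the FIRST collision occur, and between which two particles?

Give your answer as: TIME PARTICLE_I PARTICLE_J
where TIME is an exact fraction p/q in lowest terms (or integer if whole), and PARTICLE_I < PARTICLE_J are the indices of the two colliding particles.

Pair (0,1): pos 5,13 vel -2,-4 -> gap=8, closing at 2/unit, collide at t=4
Pair (1,2): pos 13,15 vel -4,-1 -> not approaching (rel speed -3 <= 0)
Pair (2,3): pos 15,19 vel -1,3 -> not approaching (rel speed -4 <= 0)
Earliest collision: t=4 between 0 and 1

Answer: 4 0 1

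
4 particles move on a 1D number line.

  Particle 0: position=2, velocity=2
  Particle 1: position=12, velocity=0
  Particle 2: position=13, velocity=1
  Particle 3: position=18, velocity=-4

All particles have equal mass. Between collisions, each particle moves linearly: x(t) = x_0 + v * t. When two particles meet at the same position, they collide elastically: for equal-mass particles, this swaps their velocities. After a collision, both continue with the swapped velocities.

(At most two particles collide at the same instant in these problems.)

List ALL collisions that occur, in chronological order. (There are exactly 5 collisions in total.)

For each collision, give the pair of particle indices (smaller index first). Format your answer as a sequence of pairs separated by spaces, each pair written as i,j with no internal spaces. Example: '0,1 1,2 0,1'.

Answer: 2,3 1,2 0,1 1,2 2,3

Derivation:
Collision at t=1: particles 2 and 3 swap velocities; positions: p0=4 p1=12 p2=14 p3=14; velocities now: v0=2 v1=0 v2=-4 v3=1
Collision at t=3/2: particles 1 and 2 swap velocities; positions: p0=5 p1=12 p2=12 p3=29/2; velocities now: v0=2 v1=-4 v2=0 v3=1
Collision at t=8/3: particles 0 and 1 swap velocities; positions: p0=22/3 p1=22/3 p2=12 p3=47/3; velocities now: v0=-4 v1=2 v2=0 v3=1
Collision at t=5: particles 1 and 2 swap velocities; positions: p0=-2 p1=12 p2=12 p3=18; velocities now: v0=-4 v1=0 v2=2 v3=1
Collision at t=11: particles 2 and 3 swap velocities; positions: p0=-26 p1=12 p2=24 p3=24; velocities now: v0=-4 v1=0 v2=1 v3=2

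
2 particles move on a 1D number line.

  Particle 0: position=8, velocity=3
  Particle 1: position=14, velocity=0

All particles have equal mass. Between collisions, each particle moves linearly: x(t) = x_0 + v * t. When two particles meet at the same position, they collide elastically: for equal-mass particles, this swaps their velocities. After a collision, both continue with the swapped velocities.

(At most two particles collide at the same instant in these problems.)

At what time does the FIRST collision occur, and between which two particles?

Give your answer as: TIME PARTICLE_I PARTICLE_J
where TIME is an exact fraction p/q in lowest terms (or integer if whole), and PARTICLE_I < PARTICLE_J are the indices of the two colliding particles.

Pair (0,1): pos 8,14 vel 3,0 -> gap=6, closing at 3/unit, collide at t=2
Earliest collision: t=2 between 0 and 1

Answer: 2 0 1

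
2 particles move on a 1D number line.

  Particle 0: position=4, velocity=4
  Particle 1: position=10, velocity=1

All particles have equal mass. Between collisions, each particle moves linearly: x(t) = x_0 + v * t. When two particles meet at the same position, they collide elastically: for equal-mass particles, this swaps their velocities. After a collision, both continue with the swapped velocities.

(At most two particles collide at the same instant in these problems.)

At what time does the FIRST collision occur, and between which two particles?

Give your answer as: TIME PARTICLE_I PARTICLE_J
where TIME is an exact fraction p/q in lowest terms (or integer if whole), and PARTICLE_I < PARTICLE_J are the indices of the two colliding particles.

Pair (0,1): pos 4,10 vel 4,1 -> gap=6, closing at 3/unit, collide at t=2
Earliest collision: t=2 between 0 and 1

Answer: 2 0 1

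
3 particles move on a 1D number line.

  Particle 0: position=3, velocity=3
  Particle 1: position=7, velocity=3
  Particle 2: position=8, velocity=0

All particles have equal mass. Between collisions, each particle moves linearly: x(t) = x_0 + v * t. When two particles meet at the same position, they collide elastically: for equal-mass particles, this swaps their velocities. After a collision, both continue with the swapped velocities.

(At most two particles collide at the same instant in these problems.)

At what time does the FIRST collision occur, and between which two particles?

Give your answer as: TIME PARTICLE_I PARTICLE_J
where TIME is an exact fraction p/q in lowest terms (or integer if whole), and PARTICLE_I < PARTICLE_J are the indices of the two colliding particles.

Pair (0,1): pos 3,7 vel 3,3 -> not approaching (rel speed 0 <= 0)
Pair (1,2): pos 7,8 vel 3,0 -> gap=1, closing at 3/unit, collide at t=1/3
Earliest collision: t=1/3 between 1 and 2

Answer: 1/3 1 2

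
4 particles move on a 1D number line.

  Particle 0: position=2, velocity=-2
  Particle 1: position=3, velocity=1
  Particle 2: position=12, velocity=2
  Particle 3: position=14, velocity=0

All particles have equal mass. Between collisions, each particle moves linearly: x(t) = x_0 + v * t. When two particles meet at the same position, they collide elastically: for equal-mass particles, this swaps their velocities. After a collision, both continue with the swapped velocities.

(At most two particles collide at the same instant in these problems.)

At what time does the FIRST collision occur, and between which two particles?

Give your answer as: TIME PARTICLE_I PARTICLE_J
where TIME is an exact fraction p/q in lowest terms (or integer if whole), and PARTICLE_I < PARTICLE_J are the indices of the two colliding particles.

Pair (0,1): pos 2,3 vel -2,1 -> not approaching (rel speed -3 <= 0)
Pair (1,2): pos 3,12 vel 1,2 -> not approaching (rel speed -1 <= 0)
Pair (2,3): pos 12,14 vel 2,0 -> gap=2, closing at 2/unit, collide at t=1
Earliest collision: t=1 between 2 and 3

Answer: 1 2 3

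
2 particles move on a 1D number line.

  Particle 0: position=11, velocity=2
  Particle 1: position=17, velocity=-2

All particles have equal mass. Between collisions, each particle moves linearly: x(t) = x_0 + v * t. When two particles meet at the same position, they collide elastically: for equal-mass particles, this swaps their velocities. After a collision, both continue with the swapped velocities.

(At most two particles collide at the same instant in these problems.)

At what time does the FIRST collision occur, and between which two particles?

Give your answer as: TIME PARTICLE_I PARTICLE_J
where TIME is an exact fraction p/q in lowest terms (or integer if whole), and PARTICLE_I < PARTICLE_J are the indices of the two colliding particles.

Answer: 3/2 0 1

Derivation:
Pair (0,1): pos 11,17 vel 2,-2 -> gap=6, closing at 4/unit, collide at t=3/2
Earliest collision: t=3/2 between 0 and 1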